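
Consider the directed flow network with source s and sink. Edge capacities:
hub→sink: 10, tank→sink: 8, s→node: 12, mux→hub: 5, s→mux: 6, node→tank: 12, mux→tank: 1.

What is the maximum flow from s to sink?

Augment s→node→tank→sink: bottleneck 8. Total 8.
Augment s→mux→hub→sink: bottleneck 5. Total 13.
No augmenting path remains in the residual graph.

13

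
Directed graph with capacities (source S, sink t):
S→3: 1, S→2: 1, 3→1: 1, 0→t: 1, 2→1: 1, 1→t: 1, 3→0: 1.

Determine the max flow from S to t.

Augment S→2→1→t: bottleneck 1. Total 1.
Augment S→3→0→t: bottleneck 1. Total 2.
No augmenting path remains in the residual graph.

2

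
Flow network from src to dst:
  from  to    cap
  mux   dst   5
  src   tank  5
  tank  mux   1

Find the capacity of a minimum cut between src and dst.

1

Max flow = 1 (via 1 augmenting path).
In the residual at optimum, the set reachable from src is {src, tank}.
Cut edges: tank→mux (cap 1). Sum = 1.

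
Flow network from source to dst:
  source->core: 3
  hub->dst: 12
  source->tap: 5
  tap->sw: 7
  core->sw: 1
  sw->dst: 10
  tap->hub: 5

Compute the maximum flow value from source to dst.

6

Augment source->tap->hub->dst: bottleneck 5. Total 5.
Augment source->core->sw->dst: bottleneck 1. Total 6.
No augmenting path remains in the residual graph.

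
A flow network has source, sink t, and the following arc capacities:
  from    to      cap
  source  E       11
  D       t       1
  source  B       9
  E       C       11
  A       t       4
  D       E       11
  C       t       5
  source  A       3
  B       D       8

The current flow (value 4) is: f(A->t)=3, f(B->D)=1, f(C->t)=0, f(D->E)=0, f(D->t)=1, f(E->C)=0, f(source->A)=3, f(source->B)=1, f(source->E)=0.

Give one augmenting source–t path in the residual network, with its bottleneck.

Residual along source->E->C->t: source->E: 11, E->C: 11, C->t: 5.
Bottleneck = min = 5.

source->E->C->t, bottleneck 5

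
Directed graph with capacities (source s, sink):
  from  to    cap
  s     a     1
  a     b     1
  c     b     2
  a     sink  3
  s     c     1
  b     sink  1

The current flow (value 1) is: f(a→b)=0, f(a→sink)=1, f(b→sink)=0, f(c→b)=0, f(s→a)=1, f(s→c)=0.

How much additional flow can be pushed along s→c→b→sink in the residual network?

Residual capacities along the path: s→c: 1, c→b: 2, b→sink: 1.
Minimum is 1.

1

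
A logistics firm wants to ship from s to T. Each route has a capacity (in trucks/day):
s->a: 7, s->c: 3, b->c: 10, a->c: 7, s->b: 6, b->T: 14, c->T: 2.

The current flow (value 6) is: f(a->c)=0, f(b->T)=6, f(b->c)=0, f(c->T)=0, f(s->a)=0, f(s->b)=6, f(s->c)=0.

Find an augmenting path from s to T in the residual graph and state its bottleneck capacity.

Residual along s->c->T: s->c: 3, c->T: 2.
Bottleneck = min = 2.

s->c->T, bottleneck 2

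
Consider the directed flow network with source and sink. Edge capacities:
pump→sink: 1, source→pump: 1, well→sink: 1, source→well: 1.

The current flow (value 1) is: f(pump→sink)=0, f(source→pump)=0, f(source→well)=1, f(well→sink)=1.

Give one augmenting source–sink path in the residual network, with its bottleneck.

source→pump→sink, bottleneck 1

Residual along source→pump→sink: source→pump: 1, pump→sink: 1.
Bottleneck = min = 1.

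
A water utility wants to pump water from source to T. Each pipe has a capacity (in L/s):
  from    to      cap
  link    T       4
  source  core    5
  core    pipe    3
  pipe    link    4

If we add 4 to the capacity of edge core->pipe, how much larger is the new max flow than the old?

Original max flow = 3.
After raising cap(core->pipe), augmenting paths through that edge carry 1 more unit.
New max flow = 4. Increase = 1.

1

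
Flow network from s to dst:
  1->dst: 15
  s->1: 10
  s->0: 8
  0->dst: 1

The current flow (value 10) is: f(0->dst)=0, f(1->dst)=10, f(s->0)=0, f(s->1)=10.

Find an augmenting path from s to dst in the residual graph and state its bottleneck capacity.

s->0->dst, bottleneck 1

Residual along s->0->dst: s->0: 8, 0->dst: 1.
Bottleneck = min = 1.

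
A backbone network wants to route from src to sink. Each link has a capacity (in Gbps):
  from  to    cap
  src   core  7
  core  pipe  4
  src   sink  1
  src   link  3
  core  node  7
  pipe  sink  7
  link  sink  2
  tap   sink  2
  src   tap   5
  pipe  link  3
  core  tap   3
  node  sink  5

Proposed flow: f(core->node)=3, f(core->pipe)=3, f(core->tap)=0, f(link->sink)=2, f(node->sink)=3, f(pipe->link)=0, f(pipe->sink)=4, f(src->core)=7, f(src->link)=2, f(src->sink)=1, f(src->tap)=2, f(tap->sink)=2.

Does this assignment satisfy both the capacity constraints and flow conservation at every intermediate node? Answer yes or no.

Conservation fails at core: inflow 7 ≠ outflow 6.

No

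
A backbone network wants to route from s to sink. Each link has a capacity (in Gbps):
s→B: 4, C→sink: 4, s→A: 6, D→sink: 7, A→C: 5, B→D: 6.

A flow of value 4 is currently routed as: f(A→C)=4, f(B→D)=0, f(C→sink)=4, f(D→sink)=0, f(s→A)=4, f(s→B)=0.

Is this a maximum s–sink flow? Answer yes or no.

Residual path s→B→D→sink has bottleneck 4 > 0.
Pushing 4 along it raises the flow to 8, so the given flow is not maximum.

No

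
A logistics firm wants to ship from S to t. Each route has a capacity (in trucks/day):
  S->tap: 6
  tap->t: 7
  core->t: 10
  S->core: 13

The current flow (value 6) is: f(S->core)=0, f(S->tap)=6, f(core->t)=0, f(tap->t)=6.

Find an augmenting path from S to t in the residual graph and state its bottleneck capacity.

Residual along S->core->t: S->core: 13, core->t: 10.
Bottleneck = min = 10.

S->core->t, bottleneck 10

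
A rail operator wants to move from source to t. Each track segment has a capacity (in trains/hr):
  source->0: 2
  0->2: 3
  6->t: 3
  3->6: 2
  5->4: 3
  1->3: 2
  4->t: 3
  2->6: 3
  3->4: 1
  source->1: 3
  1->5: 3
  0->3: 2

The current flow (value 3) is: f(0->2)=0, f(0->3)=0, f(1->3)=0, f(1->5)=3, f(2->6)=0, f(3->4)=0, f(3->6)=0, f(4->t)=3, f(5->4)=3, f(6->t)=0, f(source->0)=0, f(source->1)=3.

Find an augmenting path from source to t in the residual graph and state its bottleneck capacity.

source->0->3->6->t, bottleneck 2

Residual along source->0->3->6->t: source->0: 2, 0->3: 2, 3->6: 2, 6->t: 3.
Bottleneck = min = 2.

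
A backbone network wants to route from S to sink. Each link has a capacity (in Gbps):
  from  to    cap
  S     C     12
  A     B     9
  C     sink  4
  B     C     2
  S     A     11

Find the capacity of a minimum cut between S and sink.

4

Max flow = 4 (via 1 augmenting path).
In the residual at optimum, the set reachable from S is {A, B, C, S}.
Cut edges: C→sink (cap 4). Sum = 4.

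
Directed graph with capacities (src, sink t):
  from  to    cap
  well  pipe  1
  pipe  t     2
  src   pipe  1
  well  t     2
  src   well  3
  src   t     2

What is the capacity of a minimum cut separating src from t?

Max flow = 6 (via 4 augmenting paths).
In the residual at optimum, the set reachable from src is {src}.
Cut edges: src->well (cap 3), src->pipe (cap 1), src->t (cap 2). Sum = 6.

6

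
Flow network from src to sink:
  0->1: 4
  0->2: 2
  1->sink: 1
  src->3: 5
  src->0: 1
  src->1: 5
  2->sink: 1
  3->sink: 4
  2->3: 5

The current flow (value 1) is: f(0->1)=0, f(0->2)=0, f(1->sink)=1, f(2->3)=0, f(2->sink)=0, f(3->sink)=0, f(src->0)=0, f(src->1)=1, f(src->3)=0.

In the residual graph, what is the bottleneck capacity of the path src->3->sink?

4

Residual capacities along the path: src->3: 5, 3->sink: 4.
Minimum is 4.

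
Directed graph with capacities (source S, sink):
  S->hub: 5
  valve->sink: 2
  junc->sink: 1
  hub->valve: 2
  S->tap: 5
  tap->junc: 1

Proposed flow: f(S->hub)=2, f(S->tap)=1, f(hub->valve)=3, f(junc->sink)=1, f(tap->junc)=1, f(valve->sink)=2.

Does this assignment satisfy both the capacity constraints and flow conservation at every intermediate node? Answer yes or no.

Capacity violated on hub->valve: flow 3 > capacity 2.

No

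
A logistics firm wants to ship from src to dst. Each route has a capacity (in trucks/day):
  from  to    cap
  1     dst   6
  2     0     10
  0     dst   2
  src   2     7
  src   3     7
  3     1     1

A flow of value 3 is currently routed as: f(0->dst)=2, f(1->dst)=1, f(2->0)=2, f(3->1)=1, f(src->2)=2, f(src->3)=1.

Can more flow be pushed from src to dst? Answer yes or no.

Residual reachable from src: {0, 2, 3, src}; dst is not reachable.
Saturated cut: 3->1, 0->dst with total capacity 3 = current flow value. Flow is maximum.

No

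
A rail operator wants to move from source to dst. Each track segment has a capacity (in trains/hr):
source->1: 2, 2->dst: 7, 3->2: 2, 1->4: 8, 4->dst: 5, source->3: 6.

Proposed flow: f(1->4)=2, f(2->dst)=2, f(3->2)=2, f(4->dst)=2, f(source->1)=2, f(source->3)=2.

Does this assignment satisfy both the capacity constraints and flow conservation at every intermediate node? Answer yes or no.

Yes

Every edge has 0 ≤ f(e) ≤ cap(e).
At each intermediate node, inflow equals outflow.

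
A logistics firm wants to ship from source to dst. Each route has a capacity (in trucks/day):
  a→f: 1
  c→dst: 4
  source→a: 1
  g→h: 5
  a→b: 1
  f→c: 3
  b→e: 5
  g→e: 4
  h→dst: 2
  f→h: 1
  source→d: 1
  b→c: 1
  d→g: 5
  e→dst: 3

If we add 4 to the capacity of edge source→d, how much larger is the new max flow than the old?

4

Original max flow = 2.
After raising cap(source→d), augmenting paths through that edge carry 4 more units.
New max flow = 6. Increase = 4.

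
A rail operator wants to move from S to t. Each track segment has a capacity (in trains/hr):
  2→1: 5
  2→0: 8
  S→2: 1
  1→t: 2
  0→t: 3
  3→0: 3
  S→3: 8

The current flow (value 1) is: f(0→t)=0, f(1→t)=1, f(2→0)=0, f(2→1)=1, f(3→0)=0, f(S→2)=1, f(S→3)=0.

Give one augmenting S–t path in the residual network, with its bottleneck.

S→3→0→t, bottleneck 3

Residual along S→3→0→t: S→3: 8, 3→0: 3, 0→t: 3.
Bottleneck = min = 3.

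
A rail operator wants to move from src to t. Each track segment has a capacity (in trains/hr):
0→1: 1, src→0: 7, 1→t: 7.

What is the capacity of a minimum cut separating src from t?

Max flow = 1 (via 1 augmenting path).
In the residual at optimum, the set reachable from src is {0, src}.
Cut edges: 0→1 (cap 1). Sum = 1.

1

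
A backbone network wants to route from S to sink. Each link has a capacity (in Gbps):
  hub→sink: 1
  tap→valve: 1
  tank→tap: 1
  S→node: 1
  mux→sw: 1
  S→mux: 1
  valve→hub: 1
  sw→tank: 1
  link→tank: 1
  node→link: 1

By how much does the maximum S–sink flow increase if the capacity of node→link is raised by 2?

0

Original max flow = 1.
Edge node→link does not cross the min cut (source side {S, link, mux, node, sw, tank}), so extra capacity there cannot help.
New max flow = 1. Increase = 0.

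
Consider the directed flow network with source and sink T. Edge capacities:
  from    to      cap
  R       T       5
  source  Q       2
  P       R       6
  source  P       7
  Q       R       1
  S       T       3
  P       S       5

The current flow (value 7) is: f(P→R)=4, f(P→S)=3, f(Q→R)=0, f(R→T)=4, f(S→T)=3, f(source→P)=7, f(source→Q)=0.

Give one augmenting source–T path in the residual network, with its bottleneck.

Residual along source→Q→R→T: source→Q: 2, Q→R: 1, R→T: 1.
Bottleneck = min = 1.

source→Q→R→T, bottleneck 1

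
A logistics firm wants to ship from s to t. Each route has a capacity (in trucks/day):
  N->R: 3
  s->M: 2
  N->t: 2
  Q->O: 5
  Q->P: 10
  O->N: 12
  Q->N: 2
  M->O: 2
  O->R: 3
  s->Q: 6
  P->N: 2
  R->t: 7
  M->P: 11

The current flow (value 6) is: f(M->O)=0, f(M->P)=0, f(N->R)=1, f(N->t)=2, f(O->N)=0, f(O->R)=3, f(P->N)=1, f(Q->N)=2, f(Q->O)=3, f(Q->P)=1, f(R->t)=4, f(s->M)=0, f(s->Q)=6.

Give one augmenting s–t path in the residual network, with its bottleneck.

Residual along s->M->O->N->R->t: s->M: 2, M->O: 2, O->N: 12, N->R: 2, R->t: 3.
Bottleneck = min = 2.

s->M->O->N->R->t, bottleneck 2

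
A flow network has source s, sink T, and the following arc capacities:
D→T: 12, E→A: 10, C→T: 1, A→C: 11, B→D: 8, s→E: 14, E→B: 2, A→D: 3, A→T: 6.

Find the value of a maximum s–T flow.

Augment s→E→A→T: bottleneck 6. Total 6.
Augment s→E→B→D→T: bottleneck 2. Total 8.
Augment s→E→A→C→T: bottleneck 1. Total 9.
Augment s→E→A→D→T: bottleneck 3. Total 12.
No augmenting path remains in the residual graph.

12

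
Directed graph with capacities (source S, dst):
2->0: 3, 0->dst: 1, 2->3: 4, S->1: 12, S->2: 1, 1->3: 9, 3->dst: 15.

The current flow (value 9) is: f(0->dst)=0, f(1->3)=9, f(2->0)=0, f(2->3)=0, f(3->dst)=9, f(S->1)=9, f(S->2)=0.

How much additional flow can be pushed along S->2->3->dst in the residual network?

Residual capacities along the path: S->2: 1, 2->3: 4, 3->dst: 6.
Minimum is 1.

1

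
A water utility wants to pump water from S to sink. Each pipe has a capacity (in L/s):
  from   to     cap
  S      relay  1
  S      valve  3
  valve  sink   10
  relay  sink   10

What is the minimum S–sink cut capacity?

4

Max flow = 4 (via 2 augmenting paths).
In the residual at optimum, the set reachable from S is {S}.
Cut edges: S→relay (cap 1), S→valve (cap 3). Sum = 4.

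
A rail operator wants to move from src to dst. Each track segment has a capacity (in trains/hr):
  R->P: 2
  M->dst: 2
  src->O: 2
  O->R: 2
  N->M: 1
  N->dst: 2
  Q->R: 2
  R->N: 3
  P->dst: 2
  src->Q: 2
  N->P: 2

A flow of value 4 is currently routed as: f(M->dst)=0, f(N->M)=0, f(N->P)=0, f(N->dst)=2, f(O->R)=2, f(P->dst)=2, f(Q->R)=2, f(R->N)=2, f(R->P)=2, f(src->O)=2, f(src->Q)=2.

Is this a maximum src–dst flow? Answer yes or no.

Yes

Residual reachable from src: {src}; dst is not reachable.
Saturated cut: src->Q, src->O with total capacity 4 = current flow value. Flow is maximum.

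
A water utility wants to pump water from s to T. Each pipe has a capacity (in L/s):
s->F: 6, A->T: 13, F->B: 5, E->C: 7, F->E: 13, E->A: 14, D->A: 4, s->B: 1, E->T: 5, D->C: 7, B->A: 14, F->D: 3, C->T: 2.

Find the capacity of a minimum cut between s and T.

Max flow = 7 (via 3 augmenting paths).
In the residual at optimum, the set reachable from s is {s}.
Cut edges: s->F (cap 6), s->B (cap 1). Sum = 7.

7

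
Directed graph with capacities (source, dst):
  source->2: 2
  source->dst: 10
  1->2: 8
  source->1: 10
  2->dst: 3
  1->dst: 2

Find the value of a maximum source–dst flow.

15

Augment source->dst: bottleneck 10. Total 10.
Augment source->1->dst: bottleneck 2. Total 12.
Augment source->2->dst: bottleneck 2. Total 14.
Augment source->1->2->dst: bottleneck 1. Total 15.
No augmenting path remains in the residual graph.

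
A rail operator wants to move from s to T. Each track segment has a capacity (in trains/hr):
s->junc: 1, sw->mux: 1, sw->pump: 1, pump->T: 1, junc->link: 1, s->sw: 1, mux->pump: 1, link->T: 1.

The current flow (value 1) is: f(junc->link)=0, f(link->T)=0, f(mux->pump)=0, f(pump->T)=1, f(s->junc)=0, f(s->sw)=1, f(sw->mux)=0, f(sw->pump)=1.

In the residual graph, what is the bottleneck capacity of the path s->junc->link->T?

1

Residual capacities along the path: s->junc: 1, junc->link: 1, link->T: 1.
Minimum is 1.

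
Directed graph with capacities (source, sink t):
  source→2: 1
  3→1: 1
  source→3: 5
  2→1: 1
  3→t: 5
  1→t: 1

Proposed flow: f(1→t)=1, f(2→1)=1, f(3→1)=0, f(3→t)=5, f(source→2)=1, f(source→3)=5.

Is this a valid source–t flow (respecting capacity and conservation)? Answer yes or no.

Every edge has 0 ≤ f(e) ≤ cap(e).
At each intermediate node, inflow equals outflow.

Yes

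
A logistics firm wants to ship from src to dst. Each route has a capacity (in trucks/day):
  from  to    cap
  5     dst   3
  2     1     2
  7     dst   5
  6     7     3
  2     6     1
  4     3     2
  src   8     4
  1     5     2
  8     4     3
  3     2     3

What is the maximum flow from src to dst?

Augment src->8->4->3->2->6->7->dst: bottleneck 1. Total 1.
Augment src->8->4->3->2->1->5->dst: bottleneck 1. Total 2.
No augmenting path remains in the residual graph.

2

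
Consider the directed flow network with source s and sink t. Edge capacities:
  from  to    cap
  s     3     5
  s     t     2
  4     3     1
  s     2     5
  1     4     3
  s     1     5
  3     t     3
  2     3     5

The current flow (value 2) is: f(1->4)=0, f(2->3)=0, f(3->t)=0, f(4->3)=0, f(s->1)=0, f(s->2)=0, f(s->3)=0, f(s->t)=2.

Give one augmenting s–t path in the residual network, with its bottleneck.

s->3->t, bottleneck 3

Residual along s->3->t: s->3: 5, 3->t: 3.
Bottleneck = min = 3.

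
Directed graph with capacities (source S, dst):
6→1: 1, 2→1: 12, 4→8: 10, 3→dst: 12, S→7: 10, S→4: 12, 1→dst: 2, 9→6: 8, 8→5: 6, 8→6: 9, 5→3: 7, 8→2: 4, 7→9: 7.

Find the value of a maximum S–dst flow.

8

Augment S→7→9→6→1→dst: bottleneck 1. Total 1.
Augment S→4→8→5→3→dst: bottleneck 6. Total 7.
Augment S→4→8→2→1→dst: bottleneck 1. Total 8.
No augmenting path remains in the residual graph.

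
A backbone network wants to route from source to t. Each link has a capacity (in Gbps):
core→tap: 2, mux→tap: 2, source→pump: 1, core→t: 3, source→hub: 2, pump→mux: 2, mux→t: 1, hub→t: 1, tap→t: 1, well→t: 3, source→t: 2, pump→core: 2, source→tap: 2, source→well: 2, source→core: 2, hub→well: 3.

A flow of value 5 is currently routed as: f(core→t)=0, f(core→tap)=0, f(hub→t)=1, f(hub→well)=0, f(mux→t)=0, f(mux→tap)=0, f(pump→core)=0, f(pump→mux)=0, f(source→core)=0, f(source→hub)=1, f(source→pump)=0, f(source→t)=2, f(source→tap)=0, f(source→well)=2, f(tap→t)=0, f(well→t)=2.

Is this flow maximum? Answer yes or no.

No

Residual path source→core→t has bottleneck 2 > 0.
Pushing 2 along it raises the flow to 7, so the given flow is not maximum.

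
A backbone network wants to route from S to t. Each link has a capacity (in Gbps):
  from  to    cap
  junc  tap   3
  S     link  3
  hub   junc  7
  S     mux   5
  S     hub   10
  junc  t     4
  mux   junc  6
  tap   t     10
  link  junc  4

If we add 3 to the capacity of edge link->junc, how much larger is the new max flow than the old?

0

Original max flow = 7.
Edge link->junc does not cross the min cut (source side {S, hub, junc, link, mux}), so extra capacity there cannot help.
New max flow = 7. Increase = 0.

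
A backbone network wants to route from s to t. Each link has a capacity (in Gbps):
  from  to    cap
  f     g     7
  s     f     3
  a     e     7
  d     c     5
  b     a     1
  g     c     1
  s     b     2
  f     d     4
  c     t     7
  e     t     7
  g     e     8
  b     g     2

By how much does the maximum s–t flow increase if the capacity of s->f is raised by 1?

Original max flow = 5.
After raising cap(s->f), augmenting paths through that edge carry 1 more unit.
New max flow = 6. Increase = 1.

1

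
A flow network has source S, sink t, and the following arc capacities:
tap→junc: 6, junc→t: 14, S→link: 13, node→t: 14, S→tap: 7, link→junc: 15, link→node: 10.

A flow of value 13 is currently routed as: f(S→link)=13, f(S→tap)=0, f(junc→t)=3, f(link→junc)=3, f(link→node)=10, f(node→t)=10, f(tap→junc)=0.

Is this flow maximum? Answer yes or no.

No

Residual path S→tap→junc→t has bottleneck 6 > 0.
Pushing 6 along it raises the flow to 19, so the given flow is not maximum.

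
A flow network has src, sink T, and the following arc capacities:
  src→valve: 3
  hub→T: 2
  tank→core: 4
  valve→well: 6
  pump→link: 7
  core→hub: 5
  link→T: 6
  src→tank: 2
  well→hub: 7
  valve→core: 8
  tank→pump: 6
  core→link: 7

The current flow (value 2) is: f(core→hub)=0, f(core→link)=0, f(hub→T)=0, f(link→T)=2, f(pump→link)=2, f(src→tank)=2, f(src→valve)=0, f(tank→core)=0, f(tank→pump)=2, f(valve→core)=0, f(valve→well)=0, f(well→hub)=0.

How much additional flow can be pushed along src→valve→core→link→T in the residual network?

Residual capacities along the path: src→valve: 3, valve→core: 8, core→link: 7, link→T: 4.
Minimum is 3.

3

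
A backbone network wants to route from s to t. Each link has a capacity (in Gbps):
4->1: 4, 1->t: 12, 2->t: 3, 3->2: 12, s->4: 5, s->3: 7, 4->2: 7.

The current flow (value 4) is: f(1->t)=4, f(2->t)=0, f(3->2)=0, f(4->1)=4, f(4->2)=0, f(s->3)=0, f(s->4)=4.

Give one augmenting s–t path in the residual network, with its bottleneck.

Residual along s->4->2->t: s->4: 1, 4->2: 7, 2->t: 3.
Bottleneck = min = 1.

s->4->2->t, bottleneck 1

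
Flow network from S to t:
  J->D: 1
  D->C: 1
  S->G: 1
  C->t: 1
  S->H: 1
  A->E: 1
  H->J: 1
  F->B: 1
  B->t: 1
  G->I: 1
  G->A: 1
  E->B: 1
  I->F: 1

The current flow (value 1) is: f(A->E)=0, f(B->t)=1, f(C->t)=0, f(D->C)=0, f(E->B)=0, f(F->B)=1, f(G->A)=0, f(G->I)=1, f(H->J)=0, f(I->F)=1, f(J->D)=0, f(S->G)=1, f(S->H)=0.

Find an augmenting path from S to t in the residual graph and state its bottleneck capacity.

S->H->J->D->C->t, bottleneck 1

Residual along S->H->J->D->C->t: S->H: 1, H->J: 1, J->D: 1, D->C: 1, C->t: 1.
Bottleneck = min = 1.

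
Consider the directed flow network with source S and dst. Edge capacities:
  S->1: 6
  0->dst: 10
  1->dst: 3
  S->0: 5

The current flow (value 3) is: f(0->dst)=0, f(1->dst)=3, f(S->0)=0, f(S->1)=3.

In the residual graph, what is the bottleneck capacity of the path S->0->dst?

Residual capacities along the path: S->0: 5, 0->dst: 10.
Minimum is 5.

5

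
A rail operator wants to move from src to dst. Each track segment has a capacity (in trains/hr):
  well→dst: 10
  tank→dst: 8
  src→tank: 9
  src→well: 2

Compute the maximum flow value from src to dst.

Augment src→well→dst: bottleneck 2. Total 2.
Augment src→tank→dst: bottleneck 8. Total 10.
No augmenting path remains in the residual graph.

10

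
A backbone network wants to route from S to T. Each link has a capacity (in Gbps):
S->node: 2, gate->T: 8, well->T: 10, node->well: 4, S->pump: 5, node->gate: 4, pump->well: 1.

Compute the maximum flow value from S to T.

Augment S->node->gate->T: bottleneck 2. Total 2.
Augment S->pump->well->T: bottleneck 1. Total 3.
No augmenting path remains in the residual graph.

3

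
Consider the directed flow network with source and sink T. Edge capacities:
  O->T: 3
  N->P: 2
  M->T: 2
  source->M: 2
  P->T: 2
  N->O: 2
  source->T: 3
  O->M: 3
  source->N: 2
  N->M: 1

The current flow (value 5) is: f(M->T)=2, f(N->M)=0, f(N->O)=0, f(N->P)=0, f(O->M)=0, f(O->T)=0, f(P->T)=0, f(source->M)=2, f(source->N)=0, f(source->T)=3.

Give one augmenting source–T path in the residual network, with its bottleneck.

Residual along source->N->P->T: source->N: 2, N->P: 2, P->T: 2.
Bottleneck = min = 2.

source->N->P->T, bottleneck 2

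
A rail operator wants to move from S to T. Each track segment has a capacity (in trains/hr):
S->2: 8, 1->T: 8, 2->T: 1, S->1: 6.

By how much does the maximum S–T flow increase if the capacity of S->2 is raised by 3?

Original max flow = 7.
Edge S->2 does not cross the min cut (source side {2, S}), so extra capacity there cannot help.
New max flow = 7. Increase = 0.

0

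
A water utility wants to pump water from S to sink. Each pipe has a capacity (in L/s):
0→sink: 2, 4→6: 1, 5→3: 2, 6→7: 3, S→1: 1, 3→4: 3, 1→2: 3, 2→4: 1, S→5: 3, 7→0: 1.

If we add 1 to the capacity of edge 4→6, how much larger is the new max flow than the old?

0

Original max flow = 1.
Even with extra capacity on 4→6, another cut of capacity 1 remains binding.
New max flow = 1. Increase = 0.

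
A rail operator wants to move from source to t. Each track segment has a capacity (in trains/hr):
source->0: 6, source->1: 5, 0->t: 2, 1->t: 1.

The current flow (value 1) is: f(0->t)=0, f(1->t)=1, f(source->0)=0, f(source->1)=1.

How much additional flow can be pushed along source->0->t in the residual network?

Residual capacities along the path: source->0: 6, 0->t: 2.
Minimum is 2.

2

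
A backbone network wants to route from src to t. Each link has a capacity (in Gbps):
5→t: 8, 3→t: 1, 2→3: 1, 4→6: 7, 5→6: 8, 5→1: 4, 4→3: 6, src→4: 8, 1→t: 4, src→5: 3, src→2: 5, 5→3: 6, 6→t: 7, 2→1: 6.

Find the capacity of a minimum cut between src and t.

Max flow = 15 (via 4 augmenting paths).
In the residual at optimum, the set reachable from src is {1, 2, 3, 4, src}.
Cut edges: src→5 (cap 3), 4→6 (cap 7), 1→t (cap 4), 3→t (cap 1). Sum = 15.

15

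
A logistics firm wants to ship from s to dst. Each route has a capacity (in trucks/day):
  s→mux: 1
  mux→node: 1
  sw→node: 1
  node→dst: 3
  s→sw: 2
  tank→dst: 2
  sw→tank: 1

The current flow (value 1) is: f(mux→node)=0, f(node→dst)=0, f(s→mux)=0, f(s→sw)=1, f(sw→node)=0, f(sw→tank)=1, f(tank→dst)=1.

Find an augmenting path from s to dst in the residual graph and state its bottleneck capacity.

s→sw→node→dst, bottleneck 1

Residual along s→sw→node→dst: s→sw: 1, sw→node: 1, node→dst: 3.
Bottleneck = min = 1.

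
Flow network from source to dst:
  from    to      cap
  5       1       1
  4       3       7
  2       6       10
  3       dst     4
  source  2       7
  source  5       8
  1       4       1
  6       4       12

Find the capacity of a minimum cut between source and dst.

4

Max flow = 4 (via 2 augmenting paths).
In the residual at optimum, the set reachable from source is {1, 2, 3, 4, 5, 6, source}.
Cut edges: 3->dst (cap 4). Sum = 4.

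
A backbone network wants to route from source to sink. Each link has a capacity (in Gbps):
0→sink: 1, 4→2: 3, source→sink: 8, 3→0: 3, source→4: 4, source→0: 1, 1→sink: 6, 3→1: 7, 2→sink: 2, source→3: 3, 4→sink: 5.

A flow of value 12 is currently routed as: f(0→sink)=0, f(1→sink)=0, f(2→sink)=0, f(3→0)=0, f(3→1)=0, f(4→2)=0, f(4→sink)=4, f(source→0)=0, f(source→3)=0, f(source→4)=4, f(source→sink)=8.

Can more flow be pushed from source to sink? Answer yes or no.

Residual path source→0→sink has bottleneck 1 > 0.
Pushing 1 along it raises the flow to 13, so the given flow is not maximum.

Yes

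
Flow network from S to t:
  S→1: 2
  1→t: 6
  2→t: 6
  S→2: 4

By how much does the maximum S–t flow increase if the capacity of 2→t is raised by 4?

0

Original max flow = 6.
Edge 2→t does not cross the min cut (source side {S}), so extra capacity there cannot help.
New max flow = 6. Increase = 0.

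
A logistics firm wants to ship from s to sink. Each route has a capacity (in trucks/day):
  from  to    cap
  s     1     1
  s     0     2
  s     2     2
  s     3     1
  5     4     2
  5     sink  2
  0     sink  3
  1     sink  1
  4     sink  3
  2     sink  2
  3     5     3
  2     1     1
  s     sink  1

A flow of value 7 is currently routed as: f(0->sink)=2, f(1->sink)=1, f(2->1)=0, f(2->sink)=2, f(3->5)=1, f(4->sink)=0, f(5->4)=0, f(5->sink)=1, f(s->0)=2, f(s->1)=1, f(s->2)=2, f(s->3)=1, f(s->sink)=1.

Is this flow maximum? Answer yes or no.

Residual reachable from s: {s}; sink is not reachable.
Saturated cut: s->2, s->3, s->0, s->1, s->sink with total capacity 7 = current flow value. Flow is maximum.

Yes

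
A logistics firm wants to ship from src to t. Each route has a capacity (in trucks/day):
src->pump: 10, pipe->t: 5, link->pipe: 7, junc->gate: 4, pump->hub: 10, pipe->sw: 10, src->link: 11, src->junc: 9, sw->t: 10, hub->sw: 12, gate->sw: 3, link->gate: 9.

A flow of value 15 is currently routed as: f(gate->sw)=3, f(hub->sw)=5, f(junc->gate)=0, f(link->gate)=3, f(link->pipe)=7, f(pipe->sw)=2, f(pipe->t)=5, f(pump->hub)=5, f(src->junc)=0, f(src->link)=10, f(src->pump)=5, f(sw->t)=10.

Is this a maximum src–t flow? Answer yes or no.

Residual reachable from src: {gate, hub, junc, link, pipe, pump, src, sw}; t is not reachable.
Saturated cut: pipe->t, sw->t with total capacity 15 = current flow value. Flow is maximum.

Yes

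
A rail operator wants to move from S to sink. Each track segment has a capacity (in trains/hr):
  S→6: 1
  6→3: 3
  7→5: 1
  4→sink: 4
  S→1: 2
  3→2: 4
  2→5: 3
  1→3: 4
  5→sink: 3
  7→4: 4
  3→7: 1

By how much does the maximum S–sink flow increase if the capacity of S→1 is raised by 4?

Original max flow = 3.
After raising cap(S→1), augmenting paths through that edge carry 1 more unit.
New max flow = 4. Increase = 1.

1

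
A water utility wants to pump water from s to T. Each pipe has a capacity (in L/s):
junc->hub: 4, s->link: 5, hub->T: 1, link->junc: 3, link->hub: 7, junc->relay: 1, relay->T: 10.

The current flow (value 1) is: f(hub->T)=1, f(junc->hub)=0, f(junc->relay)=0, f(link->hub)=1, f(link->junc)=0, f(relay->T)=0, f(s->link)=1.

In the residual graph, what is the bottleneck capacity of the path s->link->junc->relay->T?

Residual capacities along the path: s->link: 4, link->junc: 3, junc->relay: 1, relay->T: 10.
Minimum is 1.

1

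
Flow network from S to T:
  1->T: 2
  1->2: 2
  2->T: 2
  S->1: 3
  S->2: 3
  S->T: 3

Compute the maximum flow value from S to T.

7

Augment S->T: bottleneck 3. Total 3.
Augment S->1->T: bottleneck 2. Total 5.
Augment S->2->T: bottleneck 2. Total 7.
No augmenting path remains in the residual graph.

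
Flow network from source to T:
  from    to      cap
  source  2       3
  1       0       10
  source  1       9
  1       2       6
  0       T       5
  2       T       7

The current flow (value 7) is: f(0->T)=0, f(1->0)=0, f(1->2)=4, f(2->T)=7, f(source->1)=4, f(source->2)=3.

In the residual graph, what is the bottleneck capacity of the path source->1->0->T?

Residual capacities along the path: source->1: 5, 1->0: 10, 0->T: 5.
Minimum is 5.

5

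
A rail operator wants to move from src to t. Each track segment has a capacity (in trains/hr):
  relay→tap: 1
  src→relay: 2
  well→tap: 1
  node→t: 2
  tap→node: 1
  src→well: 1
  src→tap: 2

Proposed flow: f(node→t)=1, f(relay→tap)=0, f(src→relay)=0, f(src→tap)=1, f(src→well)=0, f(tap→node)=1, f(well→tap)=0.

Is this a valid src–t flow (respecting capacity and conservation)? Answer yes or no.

Every edge has 0 ≤ f(e) ≤ cap(e).
At each intermediate node, inflow equals outflow.

Yes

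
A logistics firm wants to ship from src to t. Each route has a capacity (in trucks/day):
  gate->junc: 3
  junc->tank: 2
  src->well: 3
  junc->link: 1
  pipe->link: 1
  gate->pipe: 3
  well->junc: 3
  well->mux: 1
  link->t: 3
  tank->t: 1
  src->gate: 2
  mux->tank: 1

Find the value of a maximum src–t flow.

3

Augment src->well->mux->tank->t: bottleneck 1. Total 1.
Augment src->well->junc->link->t: bottleneck 1. Total 2.
Augment src->gate->pipe->link->t: bottleneck 1. Total 3.
No augmenting path remains in the residual graph.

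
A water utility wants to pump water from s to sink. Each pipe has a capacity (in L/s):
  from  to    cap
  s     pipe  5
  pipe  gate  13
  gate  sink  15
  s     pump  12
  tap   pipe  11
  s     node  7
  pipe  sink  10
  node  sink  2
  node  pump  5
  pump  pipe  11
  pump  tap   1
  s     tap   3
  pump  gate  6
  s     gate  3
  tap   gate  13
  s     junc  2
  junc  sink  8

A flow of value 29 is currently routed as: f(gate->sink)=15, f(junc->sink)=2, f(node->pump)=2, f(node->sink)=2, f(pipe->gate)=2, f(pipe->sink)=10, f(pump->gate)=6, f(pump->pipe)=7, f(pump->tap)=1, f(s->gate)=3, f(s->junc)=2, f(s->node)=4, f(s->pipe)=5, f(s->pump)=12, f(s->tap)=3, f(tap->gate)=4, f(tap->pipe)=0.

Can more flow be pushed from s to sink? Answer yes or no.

Residual reachable from s: {gate, node, pipe, pump, s, tap}; sink is not reachable.
Saturated cut: s->junc, node->sink, pipe->sink, gate->sink with total capacity 29 = current flow value. Flow is maximum.

No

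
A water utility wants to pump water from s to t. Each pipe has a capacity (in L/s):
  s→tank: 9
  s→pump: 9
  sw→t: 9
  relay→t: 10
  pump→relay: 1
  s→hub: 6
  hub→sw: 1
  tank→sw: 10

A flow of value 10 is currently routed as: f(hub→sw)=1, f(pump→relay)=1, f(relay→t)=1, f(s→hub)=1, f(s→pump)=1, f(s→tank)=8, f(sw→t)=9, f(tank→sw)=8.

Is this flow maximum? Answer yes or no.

Yes

Residual reachable from s: {hub, pump, s, sw, tank}; t is not reachable.
Saturated cut: pump→relay, sw→t with total capacity 10 = current flow value. Flow is maximum.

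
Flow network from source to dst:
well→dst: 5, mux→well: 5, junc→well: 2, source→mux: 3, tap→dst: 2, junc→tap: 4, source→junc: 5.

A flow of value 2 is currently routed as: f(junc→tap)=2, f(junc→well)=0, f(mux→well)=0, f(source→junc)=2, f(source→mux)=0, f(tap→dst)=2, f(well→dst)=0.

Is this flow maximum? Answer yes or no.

Residual path source→junc→well→dst has bottleneck 2 > 0.
Pushing 2 along it raises the flow to 4, so the given flow is not maximum.

No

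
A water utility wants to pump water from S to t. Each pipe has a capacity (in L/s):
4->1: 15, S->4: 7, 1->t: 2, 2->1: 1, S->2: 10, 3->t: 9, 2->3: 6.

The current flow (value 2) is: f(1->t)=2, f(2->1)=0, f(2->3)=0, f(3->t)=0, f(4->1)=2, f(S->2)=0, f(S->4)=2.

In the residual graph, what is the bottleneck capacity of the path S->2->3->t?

Residual capacities along the path: S->2: 10, 2->3: 6, 3->t: 9.
Minimum is 6.

6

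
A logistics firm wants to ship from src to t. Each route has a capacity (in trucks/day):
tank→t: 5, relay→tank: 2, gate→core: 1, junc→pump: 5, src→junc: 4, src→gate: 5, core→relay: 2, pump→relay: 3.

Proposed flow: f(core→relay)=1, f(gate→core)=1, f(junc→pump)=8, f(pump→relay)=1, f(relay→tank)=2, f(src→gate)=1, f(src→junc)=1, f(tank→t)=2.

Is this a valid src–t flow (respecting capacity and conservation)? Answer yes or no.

Capacity violated on junc→pump: flow 8 > capacity 5.

No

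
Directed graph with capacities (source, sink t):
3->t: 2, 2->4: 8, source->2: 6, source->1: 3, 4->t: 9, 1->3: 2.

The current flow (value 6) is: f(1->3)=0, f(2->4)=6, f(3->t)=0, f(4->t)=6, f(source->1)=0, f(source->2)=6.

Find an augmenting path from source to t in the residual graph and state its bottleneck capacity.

source->1->3->t, bottleneck 2

Residual along source->1->3->t: source->1: 3, 1->3: 2, 3->t: 2.
Bottleneck = min = 2.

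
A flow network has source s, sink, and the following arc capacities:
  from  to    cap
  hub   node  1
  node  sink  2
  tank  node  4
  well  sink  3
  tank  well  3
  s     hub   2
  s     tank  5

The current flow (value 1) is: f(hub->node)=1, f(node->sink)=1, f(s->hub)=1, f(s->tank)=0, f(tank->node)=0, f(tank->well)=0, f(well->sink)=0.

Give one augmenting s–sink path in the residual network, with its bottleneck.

s->tank->node->sink, bottleneck 1

Residual along s->tank->node->sink: s->tank: 5, tank->node: 4, node->sink: 1.
Bottleneck = min = 1.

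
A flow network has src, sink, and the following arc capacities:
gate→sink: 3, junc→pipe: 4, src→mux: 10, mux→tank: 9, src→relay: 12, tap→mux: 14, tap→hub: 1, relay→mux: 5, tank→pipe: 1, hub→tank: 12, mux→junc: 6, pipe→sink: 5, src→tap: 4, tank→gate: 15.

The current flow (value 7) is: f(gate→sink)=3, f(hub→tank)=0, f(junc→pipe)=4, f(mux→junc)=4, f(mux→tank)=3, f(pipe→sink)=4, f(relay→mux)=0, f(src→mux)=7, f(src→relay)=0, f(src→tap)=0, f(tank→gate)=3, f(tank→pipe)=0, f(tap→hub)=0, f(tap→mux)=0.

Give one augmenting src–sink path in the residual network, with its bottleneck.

Residual along src→mux→tank→pipe→sink: src→mux: 3, mux→tank: 6, tank→pipe: 1, pipe→sink: 1.
Bottleneck = min = 1.

src→mux→tank→pipe→sink, bottleneck 1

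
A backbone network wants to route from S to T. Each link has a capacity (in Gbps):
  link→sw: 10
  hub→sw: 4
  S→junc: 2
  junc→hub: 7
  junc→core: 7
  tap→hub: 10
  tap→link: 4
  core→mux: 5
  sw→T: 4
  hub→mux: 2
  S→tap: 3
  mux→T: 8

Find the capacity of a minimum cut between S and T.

5

Max flow = 5 (via 3 augmenting paths).
In the residual at optimum, the set reachable from S is {S}.
Cut edges: S→tap (cap 3), S→junc (cap 2). Sum = 5.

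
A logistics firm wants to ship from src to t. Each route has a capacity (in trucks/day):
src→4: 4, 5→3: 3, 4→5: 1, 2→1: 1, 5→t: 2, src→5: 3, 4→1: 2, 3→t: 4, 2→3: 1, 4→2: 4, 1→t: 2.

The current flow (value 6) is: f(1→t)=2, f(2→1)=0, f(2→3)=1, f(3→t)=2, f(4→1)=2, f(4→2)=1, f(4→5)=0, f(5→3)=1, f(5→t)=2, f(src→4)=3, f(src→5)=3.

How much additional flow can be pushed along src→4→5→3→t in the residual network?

Residual capacities along the path: src→4: 1, 4→5: 1, 5→3: 2, 3→t: 2.
Minimum is 1.

1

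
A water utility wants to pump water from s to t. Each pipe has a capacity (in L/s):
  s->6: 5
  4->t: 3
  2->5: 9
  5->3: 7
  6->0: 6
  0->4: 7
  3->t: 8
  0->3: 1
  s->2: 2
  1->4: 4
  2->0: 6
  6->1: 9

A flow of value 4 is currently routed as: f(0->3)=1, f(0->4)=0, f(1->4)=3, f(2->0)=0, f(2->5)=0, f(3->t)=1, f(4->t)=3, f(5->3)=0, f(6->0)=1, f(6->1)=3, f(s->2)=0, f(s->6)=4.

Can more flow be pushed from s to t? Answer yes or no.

Residual path s->2->5->3->t has bottleneck 2 > 0.
Pushing 2 along it raises the flow to 6, so the given flow is not maximum.

Yes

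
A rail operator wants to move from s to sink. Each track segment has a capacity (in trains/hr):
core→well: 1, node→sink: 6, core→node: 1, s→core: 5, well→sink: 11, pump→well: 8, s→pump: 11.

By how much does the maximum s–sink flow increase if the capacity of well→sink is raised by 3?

0

Original max flow = 10.
Edge well→sink does not cross the min cut (source side {core, pump, s}), so extra capacity there cannot help.
New max flow = 10. Increase = 0.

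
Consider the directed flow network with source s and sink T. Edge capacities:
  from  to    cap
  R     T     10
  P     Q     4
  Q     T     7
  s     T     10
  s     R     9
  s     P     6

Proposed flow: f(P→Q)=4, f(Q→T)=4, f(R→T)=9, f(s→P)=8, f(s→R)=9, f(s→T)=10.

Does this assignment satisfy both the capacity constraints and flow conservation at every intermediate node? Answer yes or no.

No

Capacity violated on s→P: flow 8 > capacity 6.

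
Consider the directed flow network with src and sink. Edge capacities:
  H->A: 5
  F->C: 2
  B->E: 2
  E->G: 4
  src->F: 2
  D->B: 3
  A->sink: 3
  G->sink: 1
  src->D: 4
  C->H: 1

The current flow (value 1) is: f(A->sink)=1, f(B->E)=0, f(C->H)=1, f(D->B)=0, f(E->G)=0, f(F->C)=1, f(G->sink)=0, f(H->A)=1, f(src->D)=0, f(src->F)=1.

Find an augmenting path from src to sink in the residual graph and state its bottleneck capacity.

Residual along src->D->B->E->G->sink: src->D: 4, D->B: 3, B->E: 2, E->G: 4, G->sink: 1.
Bottleneck = min = 1.

src->D->B->E->G->sink, bottleneck 1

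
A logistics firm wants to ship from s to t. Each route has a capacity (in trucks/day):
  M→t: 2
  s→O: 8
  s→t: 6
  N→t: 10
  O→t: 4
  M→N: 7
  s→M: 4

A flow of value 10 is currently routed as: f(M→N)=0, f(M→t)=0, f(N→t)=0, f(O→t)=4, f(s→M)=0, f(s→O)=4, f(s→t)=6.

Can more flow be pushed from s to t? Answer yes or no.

Residual path s→M→t has bottleneck 2 > 0.
Pushing 2 along it raises the flow to 12, so the given flow is not maximum.

Yes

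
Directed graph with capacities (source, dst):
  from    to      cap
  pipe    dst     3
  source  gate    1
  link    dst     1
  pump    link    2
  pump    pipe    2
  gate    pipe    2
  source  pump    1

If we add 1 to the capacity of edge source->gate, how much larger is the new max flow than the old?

Original max flow = 2.
After raising cap(source->gate), augmenting paths through that edge carry 1 more unit.
New max flow = 3. Increase = 1.

1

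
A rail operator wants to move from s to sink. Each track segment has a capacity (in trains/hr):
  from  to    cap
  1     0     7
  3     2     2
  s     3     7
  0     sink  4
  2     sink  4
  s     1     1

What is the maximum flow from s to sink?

3

Augment s->1->0->sink: bottleneck 1. Total 1.
Augment s->3->2->sink: bottleneck 2. Total 3.
No augmenting path remains in the residual graph.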